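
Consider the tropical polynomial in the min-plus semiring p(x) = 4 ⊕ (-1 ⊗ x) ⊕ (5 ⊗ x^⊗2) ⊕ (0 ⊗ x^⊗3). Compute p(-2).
p(-2) = -6

A tropical monomial a ⊗ x^⊗i evaluates to a + i · x. Evaluating each term at x = -2:
  Term 0 contributes 4 + 0 · -2 = 4
  Term 1 contributes -1 + 1 · -2 = -3
  Term 2 contributes 5 + 2 · -2 = 1
  Term 3 contributes 0 + 3 · -2 = -6
p(-2) = ⊕ of these = min[4, -3, 1, -6] = -6.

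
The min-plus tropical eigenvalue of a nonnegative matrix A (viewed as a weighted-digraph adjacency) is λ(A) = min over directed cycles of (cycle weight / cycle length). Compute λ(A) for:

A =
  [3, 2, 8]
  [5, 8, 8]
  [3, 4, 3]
λ(A) = 3

Enumerate directed cycles and compute their means (weight / length). Sample:
  cycle 0 → 0: weight = 3, length = 1, mean = 3/1 ≈ 3.000
  cycle 1 → 1: weight = 8, length = 1, mean = 8/1 ≈ 8.000
  cycle 2 → 2: weight = 3, length = 1, mean = 3/1 ≈ 3.000
  cycle 0 → 1 → 0: weight = 7, length = 2, mean = 7/2 ≈ 3.500
  cycle 0 → 2 → 0: weight = 11, length = 2, mean = 11/2 ≈ 5.500
  cycle 1 → 0 → 1: weight = 7, length = 2, mean = 7/2 ≈ 3.500
Minimum mean = 3.000, attained e.g. along the cycle 0 → 0 with weight 3 and length 1. So λ(A) = 3/1 = 3.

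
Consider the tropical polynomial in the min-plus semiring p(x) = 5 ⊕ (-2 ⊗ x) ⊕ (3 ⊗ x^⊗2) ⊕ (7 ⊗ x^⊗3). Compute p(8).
p(8) = 5

A tropical monomial a ⊗ x^⊗i evaluates to a + i · x. Evaluating each term at x = 8:
  Term 0 contributes 5 + 0 · 8 = 5
  Term 1 contributes -2 + 1 · 8 = 6
  Term 2 contributes 3 + 2 · 8 = 19
  Term 3 contributes 7 + 3 · 8 = 31
p(8) = ⊕ of these = min[5, 6, 19, 31] = 5.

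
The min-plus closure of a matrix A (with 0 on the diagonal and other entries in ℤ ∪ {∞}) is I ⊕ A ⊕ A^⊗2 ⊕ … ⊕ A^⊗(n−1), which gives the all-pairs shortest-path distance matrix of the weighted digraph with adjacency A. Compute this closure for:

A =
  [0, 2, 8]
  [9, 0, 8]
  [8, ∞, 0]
Closure =
  [0, 2, 8]
  [9, 0, 8]
  [8, 10, 0]

This is the Floyd-Warshall all-pairs shortest-path computation. For each intermediate vertex k = 0, 1, …, 2, update dist[i][j] ← min(dist[i][j], dist[i][k] + dist[k][j]). The final matrix gives, for each (i, j), the minimum total weight of any directed path from i to j (possibly empty when i = j).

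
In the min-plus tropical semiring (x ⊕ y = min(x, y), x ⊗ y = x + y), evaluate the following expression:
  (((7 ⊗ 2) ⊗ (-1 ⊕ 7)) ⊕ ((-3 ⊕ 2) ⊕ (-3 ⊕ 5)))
(((7 ⊗ 2) ⊗ (-1 ⊕ 7)) ⊕ ((-3 ⊕ 2) ⊕ (-3 ⊕ 5))) = -3

Expand innermost to outermost. Recall ⊕ takes the minimum of its arguments and ⊗ takes their sum. Working out the expression (((7 ⊗ 2) ⊗ (-1 ⊕ 7)) ⊕ ((-3 ⊕ 2) ⊕ (-3 ⊕ 5))) gives -3.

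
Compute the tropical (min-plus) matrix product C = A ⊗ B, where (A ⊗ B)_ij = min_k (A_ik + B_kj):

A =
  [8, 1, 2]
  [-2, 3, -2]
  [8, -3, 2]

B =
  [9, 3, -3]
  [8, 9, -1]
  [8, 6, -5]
A ⊗ B =
  [9, 8, -3]
  [6, 1, -7]
  [5, 6, -4]

Apply the min-plus product entry-by-entry:
  C[0][0] = min over k of (A[0][0] + B[0][0] = 8 + 9 = 17, A[0][1] + B[1][0] = 1 + 8 = 9, A[0][2] + B[2][0] = 2 + 8 = 10) = 9 (attained at k = 1)
  C[0][1] = min over k of (A[0][0] + B[0][1] = 8 + 3 = 11, A[0][1] + B[1][1] = 1 + 9 = 10, A[0][2] + B[2][1] = 2 + 6 = 8) = 8 (attained at k = 2)
  C[0][2] = min over k of (A[0][0] + B[0][2] = 8 + -3 = 5, A[0][1] + B[1][2] = 1 + -1 = 0, A[0][2] + B[2][2] = 2 + -5 = -3) = -3 (attained at k = 2)
  C[1][0] = min over k of (A[1][0] + B[0][0] = -2 + 9 = 7, A[1][1] + B[1][0] = 3 + 8 = 11, A[1][2] + B[2][0] = -2 + 8 = 6) = 6 (attained at k = 2)
  C[1][1] = min over k of (A[1][0] + B[0][1] = -2 + 3 = 1, A[1][1] + B[1][1] = 3 + 9 = 12, A[1][2] + B[2][1] = -2 + 6 = 4) = 1 (attained at k = 0)
  C[1][2] = min over k of (A[1][0] + B[0][2] = -2 + -3 = -5, A[1][1] + B[1][2] = 3 + -1 = 2, A[1][2] + B[2][2] = -2 + -5 = -7) = -7 (attained at k = 2)
  C[2][0] = min over k of (A[2][0] + B[0][0] = 8 + 9 = 17, A[2][1] + B[1][0] = -3 + 8 = 5, A[2][2] + B[2][0] = 2 + 8 = 10) = 5 (attained at k = 1)
  C[2][1] = min over k of (A[2][0] + B[0][1] = 8 + 3 = 11, A[2][1] + B[1][1] = -3 + 9 = 6, A[2][2] + B[2][1] = 2 + 6 = 8) = 6 (attained at k = 1)
  C[2][2] = min over k of (A[2][0] + B[0][2] = 8 + -3 = 5, A[2][1] + B[1][2] = -3 + -1 = -4, A[2][2] + B[2][2] = 2 + -5 = -3) = -4 (attained at k = 1)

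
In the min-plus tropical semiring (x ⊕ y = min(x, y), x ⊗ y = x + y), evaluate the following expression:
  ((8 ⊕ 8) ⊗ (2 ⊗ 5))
((8 ⊕ 8) ⊗ (2 ⊗ 5)) = 15

Expand innermost to outermost. Recall ⊕ takes the minimum of its arguments and ⊗ takes their sum. Working out the expression ((8 ⊕ 8) ⊗ (2 ⊗ 5)) gives 15.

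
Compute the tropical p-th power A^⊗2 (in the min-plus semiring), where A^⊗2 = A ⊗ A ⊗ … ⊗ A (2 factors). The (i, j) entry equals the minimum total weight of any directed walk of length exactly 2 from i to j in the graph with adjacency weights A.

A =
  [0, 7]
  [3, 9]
A^⊗2 =
  [0, 7]
  [3, 10]

Each entry (A^⊗2)_ij equals the minimum over all length-2 walks i = v_0 → v_1 → … → v_2 = j of Σ_t A[v_t][v_{t+1}]. For example, for (i, j) = (0, 1) we minimise over 2 possible intermediate vertex sequences; the minimum is 7, attained along the walk 0 → 0 → 1.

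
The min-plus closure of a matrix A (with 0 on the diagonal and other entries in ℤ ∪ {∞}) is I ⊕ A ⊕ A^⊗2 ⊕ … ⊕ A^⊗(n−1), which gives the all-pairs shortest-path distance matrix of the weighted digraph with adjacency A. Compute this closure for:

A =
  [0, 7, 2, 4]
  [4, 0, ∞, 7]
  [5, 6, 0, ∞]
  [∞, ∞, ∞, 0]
Closure =
  [0, 7, 2, 4]
  [4, 0, 6, 7]
  [5, 6, 0, 9]
  [∞, ∞, ∞, 0]

This is the Floyd-Warshall all-pairs shortest-path computation. For each intermediate vertex k = 0, 1, …, 3, update dist[i][j] ← min(dist[i][j], dist[i][k] + dist[k][j]). The final matrix gives, for each (i, j), the minimum total weight of any directed path from i to j (possibly empty when i = j).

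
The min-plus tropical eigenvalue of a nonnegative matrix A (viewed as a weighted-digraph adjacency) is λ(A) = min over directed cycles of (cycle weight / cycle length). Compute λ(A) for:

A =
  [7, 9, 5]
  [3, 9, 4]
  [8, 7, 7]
λ(A) = 5

Enumerate directed cycles and compute their means (weight / length). Sample:
  cycle 0 → 0: weight = 7, length = 1, mean = 7/1 ≈ 7.000
  cycle 1 → 1: weight = 9, length = 1, mean = 9/1 ≈ 9.000
  cycle 2 → 2: weight = 7, length = 1, mean = 7/1 ≈ 7.000
  cycle 0 → 1 → 0: weight = 12, length = 2, mean = 12/2 ≈ 6.000
  cycle 0 → 2 → 0: weight = 13, length = 2, mean = 13/2 ≈ 6.500
  cycle 1 → 0 → 1: weight = 12, length = 2, mean = 12/2 ≈ 6.000
Minimum mean = 5.000, attained e.g. along the cycle 0 → 2 → 1 → 0 with weight 15 and length 3. So λ(A) = 15/3 = 5.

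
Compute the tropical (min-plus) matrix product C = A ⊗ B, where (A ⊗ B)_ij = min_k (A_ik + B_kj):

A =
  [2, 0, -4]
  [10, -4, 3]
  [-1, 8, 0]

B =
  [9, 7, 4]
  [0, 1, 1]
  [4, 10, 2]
A ⊗ B =
  [0, 1, -2]
  [-4, -3, -3]
  [4, 6, 2]

Apply the min-plus product entry-by-entry:
  C[0][0] = min over k of (A[0][0] + B[0][0] = 2 + 9 = 11, A[0][1] + B[1][0] = 0 + 0 = 0, A[0][2] + B[2][0] = -4 + 4 = 0) = 0 (attained at k = 1)
  C[0][1] = min over k of (A[0][0] + B[0][1] = 2 + 7 = 9, A[0][1] + B[1][1] = 0 + 1 = 1, A[0][2] + B[2][1] = -4 + 10 = 6) = 1 (attained at k = 1)
  C[0][2] = min over k of (A[0][0] + B[0][2] = 2 + 4 = 6, A[0][1] + B[1][2] = 0 + 1 = 1, A[0][2] + B[2][2] = -4 + 2 = -2) = -2 (attained at k = 2)
  C[1][0] = min over k of (A[1][0] + B[0][0] = 10 + 9 = 19, A[1][1] + B[1][0] = -4 + 0 = -4, A[1][2] + B[2][0] = 3 + 4 = 7) = -4 (attained at k = 1)
  C[1][1] = min over k of (A[1][0] + B[0][1] = 10 + 7 = 17, A[1][1] + B[1][1] = -4 + 1 = -3, A[1][2] + B[2][1] = 3 + 10 = 13) = -3 (attained at k = 1)
  C[1][2] = min over k of (A[1][0] + B[0][2] = 10 + 4 = 14, A[1][1] + B[1][2] = -4 + 1 = -3, A[1][2] + B[2][2] = 3 + 2 = 5) = -3 (attained at k = 1)
  C[2][0] = min over k of (A[2][0] + B[0][0] = -1 + 9 = 8, A[2][1] + B[1][0] = 8 + 0 = 8, A[2][2] + B[2][0] = 0 + 4 = 4) = 4 (attained at k = 2)
  C[2][1] = min over k of (A[2][0] + B[0][1] = -1 + 7 = 6, A[2][1] + B[1][1] = 8 + 1 = 9, A[2][2] + B[2][1] = 0 + 10 = 10) = 6 (attained at k = 0)
  C[2][2] = min over k of (A[2][0] + B[0][2] = -1 + 4 = 3, A[2][1] + B[1][2] = 8 + 1 = 9, A[2][2] + B[2][2] = 0 + 2 = 2) = 2 (attained at k = 2)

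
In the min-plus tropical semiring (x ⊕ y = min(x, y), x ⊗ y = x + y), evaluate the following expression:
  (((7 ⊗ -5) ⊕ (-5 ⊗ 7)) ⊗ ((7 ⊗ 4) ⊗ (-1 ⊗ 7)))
(((7 ⊗ -5) ⊕ (-5 ⊗ 7)) ⊗ ((7 ⊗ 4) ⊗ (-1 ⊗ 7))) = 19

Expand innermost to outermost. Recall ⊕ takes the minimum of its arguments and ⊗ takes their sum. Working out the expression (((7 ⊗ -5) ⊕ (-5 ⊗ 7)) ⊗ ((7 ⊗ 4) ⊗ (-1 ⊗ 7))) gives 19.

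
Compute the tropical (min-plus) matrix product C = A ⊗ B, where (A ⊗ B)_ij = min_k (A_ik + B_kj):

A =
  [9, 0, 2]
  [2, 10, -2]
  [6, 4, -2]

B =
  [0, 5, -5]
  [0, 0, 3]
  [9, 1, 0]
A ⊗ B =
  [0, 0, 2]
  [2, -1, -3]
  [4, -1, -2]

Apply the min-plus product entry-by-entry:
  C[0][0] = min over k of (A[0][0] + B[0][0] = 9 + 0 = 9, A[0][1] + B[1][0] = 0 + 0 = 0, A[0][2] + B[2][0] = 2 + 9 = 11) = 0 (attained at k = 1)
  C[0][1] = min over k of (A[0][0] + B[0][1] = 9 + 5 = 14, A[0][1] + B[1][1] = 0 + 0 = 0, A[0][2] + B[2][1] = 2 + 1 = 3) = 0 (attained at k = 1)
  C[0][2] = min over k of (A[0][0] + B[0][2] = 9 + -5 = 4, A[0][1] + B[1][2] = 0 + 3 = 3, A[0][2] + B[2][2] = 2 + 0 = 2) = 2 (attained at k = 2)
  C[1][0] = min over k of (A[1][0] + B[0][0] = 2 + 0 = 2, A[1][1] + B[1][0] = 10 + 0 = 10, A[1][2] + B[2][0] = -2 + 9 = 7) = 2 (attained at k = 0)
  C[1][1] = min over k of (A[1][0] + B[0][1] = 2 + 5 = 7, A[1][1] + B[1][1] = 10 + 0 = 10, A[1][2] + B[2][1] = -2 + 1 = -1) = -1 (attained at k = 2)
  C[1][2] = min over k of (A[1][0] + B[0][2] = 2 + -5 = -3, A[1][1] + B[1][2] = 10 + 3 = 13, A[1][2] + B[2][2] = -2 + 0 = -2) = -3 (attained at k = 0)
  C[2][0] = min over k of (A[2][0] + B[0][0] = 6 + 0 = 6, A[2][1] + B[1][0] = 4 + 0 = 4, A[2][2] + B[2][0] = -2 + 9 = 7) = 4 (attained at k = 1)
  C[2][1] = min over k of (A[2][0] + B[0][1] = 6 + 5 = 11, A[2][1] + B[1][1] = 4 + 0 = 4, A[2][2] + B[2][1] = -2 + 1 = -1) = -1 (attained at k = 2)
  C[2][2] = min over k of (A[2][0] + B[0][2] = 6 + -5 = 1, A[2][1] + B[1][2] = 4 + 3 = 7, A[2][2] + B[2][2] = -2 + 0 = -2) = -2 (attained at k = 2)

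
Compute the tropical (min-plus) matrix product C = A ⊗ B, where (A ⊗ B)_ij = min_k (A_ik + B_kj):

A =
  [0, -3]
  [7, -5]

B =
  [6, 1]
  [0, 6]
A ⊗ B =
  [-3, 1]
  [-5, 1]

Apply the min-plus product entry-by-entry:
  C[0][0] = min over k of (A[0][0] + B[0][0] = 0 + 6 = 6, A[0][1] + B[1][0] = -3 + 0 = -3) = -3 (attained at k = 1)
  C[0][1] = min over k of (A[0][0] + B[0][1] = 0 + 1 = 1, A[0][1] + B[1][1] = -3 + 6 = 3) = 1 (attained at k = 0)
  C[1][0] = min over k of (A[1][0] + B[0][0] = 7 + 6 = 13, A[1][1] + B[1][0] = -5 + 0 = -5) = -5 (attained at k = 1)
  C[1][1] = min over k of (A[1][0] + B[0][1] = 7 + 1 = 8, A[1][1] + B[1][1] = -5 + 6 = 1) = 1 (attained at k = 1)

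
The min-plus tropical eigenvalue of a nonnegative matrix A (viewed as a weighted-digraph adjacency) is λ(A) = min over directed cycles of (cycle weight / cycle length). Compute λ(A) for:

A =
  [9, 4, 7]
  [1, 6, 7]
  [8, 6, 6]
λ(A) = 5/2

Enumerate directed cycles and compute their means (weight / length). Sample:
  cycle 0 → 0: weight = 9, length = 1, mean = 9/1 ≈ 9.000
  cycle 1 → 1: weight = 6, length = 1, mean = 6/1 ≈ 6.000
  cycle 2 → 2: weight = 6, length = 1, mean = 6/1 ≈ 6.000
  cycle 0 → 1 → 0: weight = 5, length = 2, mean = 5/2 ≈ 2.500
  cycle 0 → 2 → 0: weight = 15, length = 2, mean = 15/2 ≈ 7.500
  cycle 1 → 0 → 1: weight = 5, length = 2, mean = 5/2 ≈ 2.500
Minimum mean = 2.500, attained e.g. along the cycle 0 → 1 → 0 with weight 5 and length 2. So λ(A) = 5/2 = 5/2.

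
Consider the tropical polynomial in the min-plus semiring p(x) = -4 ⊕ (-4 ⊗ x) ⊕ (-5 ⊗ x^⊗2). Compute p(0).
p(0) = -5

A tropical monomial a ⊗ x^⊗i evaluates to a + i · x. Evaluating each term at x = 0:
  Term 0 contributes -4 + 0 · 0 = -4
  Term 1 contributes -4 + 1 · 0 = -4
  Term 2 contributes -5 + 2 · 0 = -5
p(0) = ⊕ of these = min[-4, -4, -5] = -5.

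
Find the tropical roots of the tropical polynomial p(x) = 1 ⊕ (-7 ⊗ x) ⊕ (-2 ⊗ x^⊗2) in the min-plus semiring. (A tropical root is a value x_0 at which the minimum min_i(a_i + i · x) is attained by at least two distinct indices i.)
Roots: {-5, 8}

Each tropical root is a break point of the lower envelope of the lines y = a_i + i · x (there are 3 lines, with slopes 0, 1, ..., 2). Only the lines that attain the minimum somewhere contribute to roots; other lines are dominated. Here the surviving (envelope) indices are i = 2, i = 1, i = 0.
Intersections between consecutive envelope lines give the roots: for adjacent envelope indices i < j the intersection is x = (a_i − a_j) / (j − i). Reading off the sorted break points: {-5, 8}.
Verification: at each break x_0, at least two indices attain the minimum of min_i(a_i + i · x_0).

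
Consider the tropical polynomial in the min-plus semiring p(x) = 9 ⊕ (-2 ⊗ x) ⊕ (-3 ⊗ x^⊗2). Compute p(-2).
p(-2) = -7

A tropical monomial a ⊗ x^⊗i evaluates to a + i · x. Evaluating each term at x = -2:
  Term 0 contributes 9 + 0 · -2 = 9
  Term 1 contributes -2 + 1 · -2 = -4
  Term 2 contributes -3 + 2 · -2 = -7
p(-2) = ⊕ of these = min[9, -4, -7] = -7.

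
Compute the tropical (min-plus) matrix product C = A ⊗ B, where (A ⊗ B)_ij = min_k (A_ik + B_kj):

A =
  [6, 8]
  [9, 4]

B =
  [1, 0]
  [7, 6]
A ⊗ B =
  [7, 6]
  [10, 9]

Apply the min-plus product entry-by-entry:
  C[0][0] = min over k of (A[0][0] + B[0][0] = 6 + 1 = 7, A[0][1] + B[1][0] = 8 + 7 = 15) = 7 (attained at k = 0)
  C[0][1] = min over k of (A[0][0] + B[0][1] = 6 + 0 = 6, A[0][1] + B[1][1] = 8 + 6 = 14) = 6 (attained at k = 0)
  C[1][0] = min over k of (A[1][0] + B[0][0] = 9 + 1 = 10, A[1][1] + B[1][0] = 4 + 7 = 11) = 10 (attained at k = 0)
  C[1][1] = min over k of (A[1][0] + B[0][1] = 9 + 0 = 9, A[1][1] + B[1][1] = 4 + 6 = 10) = 9 (attained at k = 0)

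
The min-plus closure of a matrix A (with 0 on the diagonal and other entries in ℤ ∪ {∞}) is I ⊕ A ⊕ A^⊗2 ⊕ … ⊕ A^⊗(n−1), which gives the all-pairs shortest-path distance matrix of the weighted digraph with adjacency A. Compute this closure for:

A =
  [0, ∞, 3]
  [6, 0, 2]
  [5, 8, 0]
Closure =
  [0, 11, 3]
  [6, 0, 2]
  [5, 8, 0]

This is the Floyd-Warshall all-pairs shortest-path computation. For each intermediate vertex k = 0, 1, …, 2, update dist[i][j] ← min(dist[i][j], dist[i][k] + dist[k][j]). The final matrix gives, for each (i, j), the minimum total weight of any directed path from i to j (possibly empty when i = j).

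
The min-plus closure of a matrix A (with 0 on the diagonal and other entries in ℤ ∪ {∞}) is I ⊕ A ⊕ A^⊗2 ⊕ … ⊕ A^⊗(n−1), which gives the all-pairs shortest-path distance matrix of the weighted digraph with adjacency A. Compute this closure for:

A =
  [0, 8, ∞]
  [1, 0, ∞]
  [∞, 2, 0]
Closure =
  [0, 8, ∞]
  [1, 0, ∞]
  [3, 2, 0]

This is the Floyd-Warshall all-pairs shortest-path computation. For each intermediate vertex k = 0, 1, …, 2, update dist[i][j] ← min(dist[i][j], dist[i][k] + dist[k][j]). The final matrix gives, for each (i, j), the minimum total weight of any directed path from i to j (possibly empty when i = j).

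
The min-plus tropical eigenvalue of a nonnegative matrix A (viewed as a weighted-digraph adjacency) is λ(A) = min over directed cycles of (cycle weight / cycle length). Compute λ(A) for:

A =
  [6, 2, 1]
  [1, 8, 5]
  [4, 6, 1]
λ(A) = 1

Enumerate directed cycles and compute their means (weight / length). Sample:
  cycle 0 → 0: weight = 6, length = 1, mean = 6/1 ≈ 6.000
  cycle 1 → 1: weight = 8, length = 1, mean = 8/1 ≈ 8.000
  cycle 2 → 2: weight = 1, length = 1, mean = 1/1 ≈ 1.000
  cycle 0 → 1 → 0: weight = 3, length = 2, mean = 3/2 ≈ 1.500
  cycle 0 → 2 → 0: weight = 5, length = 2, mean = 5/2 ≈ 2.500
  cycle 1 → 0 → 1: weight = 3, length = 2, mean = 3/2 ≈ 1.500
Minimum mean = 1.000, attained e.g. along the cycle 2 → 2 with weight 1 and length 1. So λ(A) = 1/1 = 1.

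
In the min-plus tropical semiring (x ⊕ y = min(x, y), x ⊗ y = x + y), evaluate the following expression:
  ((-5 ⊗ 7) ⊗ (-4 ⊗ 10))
((-5 ⊗ 7) ⊗ (-4 ⊗ 10)) = 8

Expand innermost to outermost. Recall ⊕ takes the minimum of its arguments and ⊗ takes their sum. Working out the expression ((-5 ⊗ 7) ⊗ (-4 ⊗ 10)) gives 8.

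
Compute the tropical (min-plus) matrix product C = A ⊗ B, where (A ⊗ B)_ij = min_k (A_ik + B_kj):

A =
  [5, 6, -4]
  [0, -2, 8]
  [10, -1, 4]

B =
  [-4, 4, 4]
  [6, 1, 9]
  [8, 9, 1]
A ⊗ B =
  [1, 5, -3]
  [-4, -1, 4]
  [5, 0, 5]

Apply the min-plus product entry-by-entry:
  C[0][0] = min over k of (A[0][0] + B[0][0] = 5 + -4 = 1, A[0][1] + B[1][0] = 6 + 6 = 12, A[0][2] + B[2][0] = -4 + 8 = 4) = 1 (attained at k = 0)
  C[0][1] = min over k of (A[0][0] + B[0][1] = 5 + 4 = 9, A[0][1] + B[1][1] = 6 + 1 = 7, A[0][2] + B[2][1] = -4 + 9 = 5) = 5 (attained at k = 2)
  C[0][2] = min over k of (A[0][0] + B[0][2] = 5 + 4 = 9, A[0][1] + B[1][2] = 6 + 9 = 15, A[0][2] + B[2][2] = -4 + 1 = -3) = -3 (attained at k = 2)
  C[1][0] = min over k of (A[1][0] + B[0][0] = 0 + -4 = -4, A[1][1] + B[1][0] = -2 + 6 = 4, A[1][2] + B[2][0] = 8 + 8 = 16) = -4 (attained at k = 0)
  C[1][1] = min over k of (A[1][0] + B[0][1] = 0 + 4 = 4, A[1][1] + B[1][1] = -2 + 1 = -1, A[1][2] + B[2][1] = 8 + 9 = 17) = -1 (attained at k = 1)
  C[1][2] = min over k of (A[1][0] + B[0][2] = 0 + 4 = 4, A[1][1] + B[1][2] = -2 + 9 = 7, A[1][2] + B[2][2] = 8 + 1 = 9) = 4 (attained at k = 0)
  C[2][0] = min over k of (A[2][0] + B[0][0] = 10 + -4 = 6, A[2][1] + B[1][0] = -1 + 6 = 5, A[2][2] + B[2][0] = 4 + 8 = 12) = 5 (attained at k = 1)
  C[2][1] = min over k of (A[2][0] + B[0][1] = 10 + 4 = 14, A[2][1] + B[1][1] = -1 + 1 = 0, A[2][2] + B[2][1] = 4 + 9 = 13) = 0 (attained at k = 1)
  C[2][2] = min over k of (A[2][0] + B[0][2] = 10 + 4 = 14, A[2][1] + B[1][2] = -1 + 9 = 8, A[2][2] + B[2][2] = 4 + 1 = 5) = 5 (attained at k = 2)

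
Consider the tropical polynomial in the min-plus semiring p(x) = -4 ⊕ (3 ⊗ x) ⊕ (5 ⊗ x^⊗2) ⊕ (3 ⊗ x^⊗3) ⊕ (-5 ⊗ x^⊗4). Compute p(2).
p(2) = -4

A tropical monomial a ⊗ x^⊗i evaluates to a + i · x. Evaluating each term at x = 2:
  Term 0 contributes -4 + 0 · 2 = -4
  Term 1 contributes 3 + 1 · 2 = 5
  Term 2 contributes 5 + 2 · 2 = 9
  Term 3 contributes 3 + 3 · 2 = 9
  Term 4 contributes -5 + 4 · 2 = 3
p(2) = ⊕ of these = min[-4, 5, 9, 9, 3] = -4.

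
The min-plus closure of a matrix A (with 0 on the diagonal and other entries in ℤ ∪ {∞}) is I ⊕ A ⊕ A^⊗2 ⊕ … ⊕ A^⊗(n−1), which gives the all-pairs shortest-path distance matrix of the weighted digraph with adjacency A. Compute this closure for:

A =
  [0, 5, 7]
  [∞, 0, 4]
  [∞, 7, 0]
Closure =
  [0, 5, 7]
  [∞, 0, 4]
  [∞, 7, 0]

This is the Floyd-Warshall all-pairs shortest-path computation. For each intermediate vertex k = 0, 1, …, 2, update dist[i][j] ← min(dist[i][j], dist[i][k] + dist[k][j]). The final matrix gives, for each (i, j), the minimum total weight of any directed path from i to j (possibly empty when i = j).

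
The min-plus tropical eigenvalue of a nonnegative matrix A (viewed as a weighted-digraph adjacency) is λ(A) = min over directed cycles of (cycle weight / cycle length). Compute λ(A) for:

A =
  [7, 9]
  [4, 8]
λ(A) = 13/2

Enumerate directed cycles and compute their means (weight / length). Sample:
  cycle 0 → 0: weight = 7, length = 1, mean = 7/1 ≈ 7.000
  cycle 1 → 1: weight = 8, length = 1, mean = 8/1 ≈ 8.000
  cycle 0 → 1 → 0: weight = 13, length = 2, mean = 13/2 ≈ 6.500
  cycle 1 → 0 → 1: weight = 13, length = 2, mean = 13/2 ≈ 6.500
Minimum mean = 6.500, attained e.g. along the cycle 0 → 1 → 0 with weight 13 and length 2. So λ(A) = 13/2 = 13/2.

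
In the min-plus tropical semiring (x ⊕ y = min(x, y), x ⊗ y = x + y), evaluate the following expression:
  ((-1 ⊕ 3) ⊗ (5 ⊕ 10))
((-1 ⊕ 3) ⊗ (5 ⊕ 10)) = 4

Expand innermost to outermost. Recall ⊕ takes the minimum of its arguments and ⊗ takes their sum. Working out the expression ((-1 ⊕ 3) ⊗ (5 ⊕ 10)) gives 4.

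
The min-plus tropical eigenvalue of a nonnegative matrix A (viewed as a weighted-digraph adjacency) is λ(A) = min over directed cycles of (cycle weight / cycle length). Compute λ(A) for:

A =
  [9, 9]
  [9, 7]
λ(A) = 7

Enumerate directed cycles and compute their means (weight / length). Sample:
  cycle 0 → 0: weight = 9, length = 1, mean = 9/1 ≈ 9.000
  cycle 1 → 1: weight = 7, length = 1, mean = 7/1 ≈ 7.000
  cycle 0 → 1 → 0: weight = 18, length = 2, mean = 18/2 ≈ 9.000
  cycle 1 → 0 → 1: weight = 18, length = 2, mean = 18/2 ≈ 9.000
Minimum mean = 7.000, attained e.g. along the cycle 1 → 1 with weight 7 and length 1. So λ(A) = 7/1 = 7.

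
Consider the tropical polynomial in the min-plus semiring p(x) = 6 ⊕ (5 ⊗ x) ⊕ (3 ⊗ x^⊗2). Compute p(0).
p(0) = 3

A tropical monomial a ⊗ x^⊗i evaluates to a + i · x. Evaluating each term at x = 0:
  Term 0 contributes 6 + 0 · 0 = 6
  Term 1 contributes 5 + 1 · 0 = 5
  Term 2 contributes 3 + 2 · 0 = 3
p(0) = ⊕ of these = min[6, 5, 3] = 3.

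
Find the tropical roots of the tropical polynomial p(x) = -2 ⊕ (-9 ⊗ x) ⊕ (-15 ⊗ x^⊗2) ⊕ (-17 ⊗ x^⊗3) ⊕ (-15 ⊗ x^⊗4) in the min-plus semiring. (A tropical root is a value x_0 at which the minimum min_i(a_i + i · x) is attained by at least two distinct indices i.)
Roots: {-2, 2, 6, 7}

Each tropical root is a break point of the lower envelope of the lines y = a_i + i · x (there are 5 lines, with slopes 0, 1, ..., 4). Only the lines that attain the minimum somewhere contribute to roots; other lines are dominated. Here the surviving (envelope) indices are i = 4, i = 3, i = 2, i = 1, i = 0.
Intersections between consecutive envelope lines give the roots: for adjacent envelope indices i < j the intersection is x = (a_i − a_j) / (j − i). Reading off the sorted break points: {-2, 2, 6, 7}.
Verification: at each break x_0, at least two indices attain the minimum of min_i(a_i + i · x_0).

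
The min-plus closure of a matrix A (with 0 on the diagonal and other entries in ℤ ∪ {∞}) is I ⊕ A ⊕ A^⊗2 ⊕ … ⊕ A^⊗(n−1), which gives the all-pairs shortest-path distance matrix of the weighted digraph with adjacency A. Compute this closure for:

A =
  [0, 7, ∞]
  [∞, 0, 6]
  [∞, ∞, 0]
Closure =
  [0, 7, 13]
  [∞, 0, 6]
  [∞, ∞, 0]

This is the Floyd-Warshall all-pairs shortest-path computation. For each intermediate vertex k = 0, 1, …, 2, update dist[i][j] ← min(dist[i][j], dist[i][k] + dist[k][j]). The final matrix gives, for each (i, j), the minimum total weight of any directed path from i to j (possibly empty when i = j).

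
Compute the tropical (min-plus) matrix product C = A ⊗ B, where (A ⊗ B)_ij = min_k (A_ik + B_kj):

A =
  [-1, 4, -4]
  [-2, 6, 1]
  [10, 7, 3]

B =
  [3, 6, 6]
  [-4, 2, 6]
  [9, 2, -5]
A ⊗ B =
  [0, -2, -9]
  [1, 3, -4]
  [3, 5, -2]

Apply the min-plus product entry-by-entry:
  C[0][0] = min over k of (A[0][0] + B[0][0] = -1 + 3 = 2, A[0][1] + B[1][0] = 4 + -4 = 0, A[0][2] + B[2][0] = -4 + 9 = 5) = 0 (attained at k = 1)
  C[0][1] = min over k of (A[0][0] + B[0][1] = -1 + 6 = 5, A[0][1] + B[1][1] = 4 + 2 = 6, A[0][2] + B[2][1] = -4 + 2 = -2) = -2 (attained at k = 2)
  C[0][2] = min over k of (A[0][0] + B[0][2] = -1 + 6 = 5, A[0][1] + B[1][2] = 4 + 6 = 10, A[0][2] + B[2][2] = -4 + -5 = -9) = -9 (attained at k = 2)
  C[1][0] = min over k of (A[1][0] + B[0][0] = -2 + 3 = 1, A[1][1] + B[1][0] = 6 + -4 = 2, A[1][2] + B[2][0] = 1 + 9 = 10) = 1 (attained at k = 0)
  C[1][1] = min over k of (A[1][0] + B[0][1] = -2 + 6 = 4, A[1][1] + B[1][1] = 6 + 2 = 8, A[1][2] + B[2][1] = 1 + 2 = 3) = 3 (attained at k = 2)
  C[1][2] = min over k of (A[1][0] + B[0][2] = -2 + 6 = 4, A[1][1] + B[1][2] = 6 + 6 = 12, A[1][2] + B[2][2] = 1 + -5 = -4) = -4 (attained at k = 2)
  C[2][0] = min over k of (A[2][0] + B[0][0] = 10 + 3 = 13, A[2][1] + B[1][0] = 7 + -4 = 3, A[2][2] + B[2][0] = 3 + 9 = 12) = 3 (attained at k = 1)
  C[2][1] = min over k of (A[2][0] + B[0][1] = 10 + 6 = 16, A[2][1] + B[1][1] = 7 + 2 = 9, A[2][2] + B[2][1] = 3 + 2 = 5) = 5 (attained at k = 2)
  C[2][2] = min over k of (A[2][0] + B[0][2] = 10 + 6 = 16, A[2][1] + B[1][2] = 7 + 6 = 13, A[2][2] + B[2][2] = 3 + -5 = -2) = -2 (attained at k = 2)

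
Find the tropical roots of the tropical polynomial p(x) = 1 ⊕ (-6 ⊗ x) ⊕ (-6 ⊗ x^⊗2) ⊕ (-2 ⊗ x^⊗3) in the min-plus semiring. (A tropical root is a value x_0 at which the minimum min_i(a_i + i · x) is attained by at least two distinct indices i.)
Roots: {-4, 0, 7}

Each tropical root is a break point of the lower envelope of the lines y = a_i + i · x (there are 4 lines, with slopes 0, 1, ..., 3). Only the lines that attain the minimum somewhere contribute to roots; other lines are dominated. Here the surviving (envelope) indices are i = 3, i = 2, i = 1, i = 0.
Intersections between consecutive envelope lines give the roots: for adjacent envelope indices i < j the intersection is x = (a_i − a_j) / (j − i). Reading off the sorted break points: {-4, 0, 7}.
Verification: at each break x_0, at least two indices attain the minimum of min_i(a_i + i · x_0).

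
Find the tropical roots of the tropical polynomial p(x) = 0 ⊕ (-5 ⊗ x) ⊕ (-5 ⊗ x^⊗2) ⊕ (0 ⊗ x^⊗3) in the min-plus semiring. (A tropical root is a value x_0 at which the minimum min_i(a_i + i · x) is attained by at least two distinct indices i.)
Roots: {-5, 0, 5}

Each tropical root is a break point of the lower envelope of the lines y = a_i + i · x (there are 4 lines, with slopes 0, 1, ..., 3). Only the lines that attain the minimum somewhere contribute to roots; other lines are dominated. Here the surviving (envelope) indices are i = 3, i = 2, i = 1, i = 0.
Intersections between consecutive envelope lines give the roots: for adjacent envelope indices i < j the intersection is x = (a_i − a_j) / (j − i). Reading off the sorted break points: {-5, 0, 5}.
Verification: at each break x_0, at least two indices attain the minimum of min_i(a_i + i · x_0).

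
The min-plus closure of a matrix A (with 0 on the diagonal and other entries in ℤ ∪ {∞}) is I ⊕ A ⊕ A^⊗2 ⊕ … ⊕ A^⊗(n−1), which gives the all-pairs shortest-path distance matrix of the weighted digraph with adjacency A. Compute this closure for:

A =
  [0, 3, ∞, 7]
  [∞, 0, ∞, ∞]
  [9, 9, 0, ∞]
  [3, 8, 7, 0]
Closure =
  [0, 3, 14, 7]
  [∞, 0, ∞, ∞]
  [9, 9, 0, 16]
  [3, 6, 7, 0]

This is the Floyd-Warshall all-pairs shortest-path computation. For each intermediate vertex k = 0, 1, …, 3, update dist[i][j] ← min(dist[i][j], dist[i][k] + dist[k][j]). The final matrix gives, for each (i, j), the minimum total weight of any directed path from i to j (possibly empty when i = j).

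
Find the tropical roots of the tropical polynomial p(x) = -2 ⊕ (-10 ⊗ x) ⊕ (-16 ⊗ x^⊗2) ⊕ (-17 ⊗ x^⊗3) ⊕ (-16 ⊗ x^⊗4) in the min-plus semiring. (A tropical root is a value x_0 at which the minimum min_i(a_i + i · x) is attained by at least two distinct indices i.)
Roots: {-1, 1, 6, 8}

Each tropical root is a break point of the lower envelope of the lines y = a_i + i · x (there are 5 lines, with slopes 0, 1, ..., 4). Only the lines that attain the minimum somewhere contribute to roots; other lines are dominated. Here the surviving (envelope) indices are i = 4, i = 3, i = 2, i = 1, i = 0.
Intersections between consecutive envelope lines give the roots: for adjacent envelope indices i < j the intersection is x = (a_i − a_j) / (j − i). Reading off the sorted break points: {-1, 1, 6, 8}.
Verification: at each break x_0, at least two indices attain the minimum of min_i(a_i + i · x_0).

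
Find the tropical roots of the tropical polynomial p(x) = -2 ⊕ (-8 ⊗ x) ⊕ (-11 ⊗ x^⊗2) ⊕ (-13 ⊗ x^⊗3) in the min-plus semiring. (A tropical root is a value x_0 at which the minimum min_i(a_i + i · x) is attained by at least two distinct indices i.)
Roots: {2, 3, 6}

Each tropical root is a break point of the lower envelope of the lines y = a_i + i · x (there are 4 lines, with slopes 0, 1, ..., 3). Only the lines that attain the minimum somewhere contribute to roots; other lines are dominated. Here the surviving (envelope) indices are i = 3, i = 2, i = 1, i = 0.
Intersections between consecutive envelope lines give the roots: for adjacent envelope indices i < j the intersection is x = (a_i − a_j) / (j − i). Reading off the sorted break points: {2, 3, 6}.
Verification: at each break x_0, at least two indices attain the minimum of min_i(a_i + i · x_0).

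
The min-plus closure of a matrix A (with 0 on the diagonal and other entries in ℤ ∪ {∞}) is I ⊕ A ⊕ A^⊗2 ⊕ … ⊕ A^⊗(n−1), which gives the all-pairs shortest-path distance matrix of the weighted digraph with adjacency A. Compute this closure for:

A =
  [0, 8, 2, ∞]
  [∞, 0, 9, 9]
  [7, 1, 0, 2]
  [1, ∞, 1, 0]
Closure =
  [0, 3, 2, 4]
  [10, 0, 9, 9]
  [3, 1, 0, 2]
  [1, 2, 1, 0]

This is the Floyd-Warshall all-pairs shortest-path computation. For each intermediate vertex k = 0, 1, …, 3, update dist[i][j] ← min(dist[i][j], dist[i][k] + dist[k][j]). The final matrix gives, for each (i, j), the minimum total weight of any directed path from i to j (possibly empty when i = j).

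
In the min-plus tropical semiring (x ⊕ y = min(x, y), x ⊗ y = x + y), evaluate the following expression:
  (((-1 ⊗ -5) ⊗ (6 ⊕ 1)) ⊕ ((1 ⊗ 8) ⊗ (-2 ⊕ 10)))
(((-1 ⊗ -5) ⊗ (6 ⊕ 1)) ⊕ ((1 ⊗ 8) ⊗ (-2 ⊕ 10))) = -5

Expand innermost to outermost. Recall ⊕ takes the minimum of its arguments and ⊗ takes their sum. Working out the expression (((-1 ⊗ -5) ⊗ (6 ⊕ 1)) ⊕ ((1 ⊗ 8) ⊗ (-2 ⊕ 10))) gives -5.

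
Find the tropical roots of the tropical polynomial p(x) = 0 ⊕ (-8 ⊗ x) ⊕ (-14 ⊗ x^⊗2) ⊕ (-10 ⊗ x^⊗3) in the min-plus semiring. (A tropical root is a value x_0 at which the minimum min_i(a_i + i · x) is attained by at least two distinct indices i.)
Roots: {-4, 6, 8}

Each tropical root is a break point of the lower envelope of the lines y = a_i + i · x (there are 4 lines, with slopes 0, 1, ..., 3). Only the lines that attain the minimum somewhere contribute to roots; other lines are dominated. Here the surviving (envelope) indices are i = 3, i = 2, i = 1, i = 0.
Intersections between consecutive envelope lines give the roots: for adjacent envelope indices i < j the intersection is x = (a_i − a_j) / (j − i). Reading off the sorted break points: {-4, 6, 8}.
Verification: at each break x_0, at least two indices attain the minimum of min_i(a_i + i · x_0).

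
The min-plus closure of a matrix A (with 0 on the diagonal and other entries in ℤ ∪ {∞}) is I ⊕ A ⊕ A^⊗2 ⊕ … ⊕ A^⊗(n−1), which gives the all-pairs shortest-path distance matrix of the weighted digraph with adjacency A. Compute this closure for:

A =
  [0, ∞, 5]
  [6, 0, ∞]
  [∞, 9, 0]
Closure =
  [0, 14, 5]
  [6, 0, 11]
  [15, 9, 0]

This is the Floyd-Warshall all-pairs shortest-path computation. For each intermediate vertex k = 0, 1, …, 2, update dist[i][j] ← min(dist[i][j], dist[i][k] + dist[k][j]). The final matrix gives, for each (i, j), the minimum total weight of any directed path from i to j (possibly empty when i = j).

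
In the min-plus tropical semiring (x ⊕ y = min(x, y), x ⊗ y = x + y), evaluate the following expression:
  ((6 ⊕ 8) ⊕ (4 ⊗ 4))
((6 ⊕ 8) ⊕ (4 ⊗ 4)) = 6

Expand innermost to outermost. Recall ⊕ takes the minimum of its arguments and ⊗ takes their sum. Working out the expression ((6 ⊕ 8) ⊕ (4 ⊗ 4)) gives 6.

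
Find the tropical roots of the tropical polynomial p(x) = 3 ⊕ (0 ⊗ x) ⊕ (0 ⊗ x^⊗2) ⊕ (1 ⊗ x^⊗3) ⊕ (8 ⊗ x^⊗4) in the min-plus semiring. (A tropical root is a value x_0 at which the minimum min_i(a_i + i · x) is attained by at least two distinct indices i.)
Roots: {-7, -1, 0, 3}

Each tropical root is a break point of the lower envelope of the lines y = a_i + i · x (there are 5 lines, with slopes 0, 1, ..., 4). Only the lines that attain the minimum somewhere contribute to roots; other lines are dominated. Here the surviving (envelope) indices are i = 4, i = 3, i = 2, i = 1, i = 0.
Intersections between consecutive envelope lines give the roots: for adjacent envelope indices i < j the intersection is x = (a_i − a_j) / (j − i). Reading off the sorted break points: {-7, -1, 0, 3}.
Verification: at each break x_0, at least two indices attain the minimum of min_i(a_i + i · x_0).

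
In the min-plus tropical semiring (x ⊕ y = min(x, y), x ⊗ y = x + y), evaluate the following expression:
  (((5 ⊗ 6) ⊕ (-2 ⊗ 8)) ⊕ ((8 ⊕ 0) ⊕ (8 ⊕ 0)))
(((5 ⊗ 6) ⊕ (-2 ⊗ 8)) ⊕ ((8 ⊕ 0) ⊕ (8 ⊕ 0))) = 0

Expand innermost to outermost. Recall ⊕ takes the minimum of its arguments and ⊗ takes their sum. Working out the expression (((5 ⊗ 6) ⊕ (-2 ⊗ 8)) ⊕ ((8 ⊕ 0) ⊕ (8 ⊕ 0))) gives 0.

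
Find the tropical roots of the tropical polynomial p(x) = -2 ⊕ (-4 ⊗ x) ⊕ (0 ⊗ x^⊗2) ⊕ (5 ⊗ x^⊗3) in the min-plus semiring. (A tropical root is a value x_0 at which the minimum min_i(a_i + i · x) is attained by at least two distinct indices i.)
Roots: {-5, -4, 2}

Each tropical root is a break point of the lower envelope of the lines y = a_i + i · x (there are 4 lines, with slopes 0, 1, ..., 3). Only the lines that attain the minimum somewhere contribute to roots; other lines are dominated. Here the surviving (envelope) indices are i = 3, i = 2, i = 1, i = 0.
Intersections between consecutive envelope lines give the roots: for adjacent envelope indices i < j the intersection is x = (a_i − a_j) / (j − i). Reading off the sorted break points: {-5, -4, 2}.
Verification: at each break x_0, at least two indices attain the minimum of min_i(a_i + i · x_0).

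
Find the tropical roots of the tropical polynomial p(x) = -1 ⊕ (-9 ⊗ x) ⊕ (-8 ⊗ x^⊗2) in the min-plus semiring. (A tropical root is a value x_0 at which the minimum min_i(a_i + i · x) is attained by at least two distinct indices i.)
Roots: {-1, 8}

Each tropical root is a break point of the lower envelope of the lines y = a_i + i · x (there are 3 lines, with slopes 0, 1, ..., 2). Only the lines that attain the minimum somewhere contribute to roots; other lines are dominated. Here the surviving (envelope) indices are i = 2, i = 1, i = 0.
Intersections between consecutive envelope lines give the roots: for adjacent envelope indices i < j the intersection is x = (a_i − a_j) / (j − i). Reading off the sorted break points: {-1, 8}.
Verification: at each break x_0, at least two indices attain the minimum of min_i(a_i + i · x_0).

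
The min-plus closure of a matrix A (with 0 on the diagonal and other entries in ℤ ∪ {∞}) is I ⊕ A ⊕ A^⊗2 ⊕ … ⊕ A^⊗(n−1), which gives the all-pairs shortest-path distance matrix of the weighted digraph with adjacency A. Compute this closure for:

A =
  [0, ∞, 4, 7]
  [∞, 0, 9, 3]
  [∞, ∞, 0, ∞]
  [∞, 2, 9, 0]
Closure =
  [0, 9, 4, 7]
  [∞, 0, 9, 3]
  [∞, ∞, 0, ∞]
  [∞, 2, 9, 0]

This is the Floyd-Warshall all-pairs shortest-path computation. For each intermediate vertex k = 0, 1, …, 3, update dist[i][j] ← min(dist[i][j], dist[i][k] + dist[k][j]). The final matrix gives, for each (i, j), the minimum total weight of any directed path from i to j (possibly empty when i = j).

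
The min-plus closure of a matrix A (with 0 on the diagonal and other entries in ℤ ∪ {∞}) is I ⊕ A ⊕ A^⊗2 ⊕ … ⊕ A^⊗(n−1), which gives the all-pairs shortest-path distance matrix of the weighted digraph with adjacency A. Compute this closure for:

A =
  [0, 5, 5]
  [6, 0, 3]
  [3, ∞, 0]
Closure =
  [0, 5, 5]
  [6, 0, 3]
  [3, 8, 0]

This is the Floyd-Warshall all-pairs shortest-path computation. For each intermediate vertex k = 0, 1, …, 2, update dist[i][j] ← min(dist[i][j], dist[i][k] + dist[k][j]). The final matrix gives, for each (i, j), the minimum total weight of any directed path from i to j (possibly empty when i = j).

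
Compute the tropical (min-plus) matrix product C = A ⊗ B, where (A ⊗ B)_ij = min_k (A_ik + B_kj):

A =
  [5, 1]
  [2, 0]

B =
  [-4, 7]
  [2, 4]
A ⊗ B =
  [1, 5]
  [-2, 4]

Apply the min-plus product entry-by-entry:
  C[0][0] = min over k of (A[0][0] + B[0][0] = 5 + -4 = 1, A[0][1] + B[1][0] = 1 + 2 = 3) = 1 (attained at k = 0)
  C[0][1] = min over k of (A[0][0] + B[0][1] = 5 + 7 = 12, A[0][1] + B[1][1] = 1 + 4 = 5) = 5 (attained at k = 1)
  C[1][0] = min over k of (A[1][0] + B[0][0] = 2 + -4 = -2, A[1][1] + B[1][0] = 0 + 2 = 2) = -2 (attained at k = 0)
  C[1][1] = min over k of (A[1][0] + B[0][1] = 2 + 7 = 9, A[1][1] + B[1][1] = 0 + 4 = 4) = 4 (attained at k = 1)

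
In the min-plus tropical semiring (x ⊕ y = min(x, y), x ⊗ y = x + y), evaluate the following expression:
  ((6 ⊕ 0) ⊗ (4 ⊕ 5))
((6 ⊕ 0) ⊗ (4 ⊕ 5)) = 4

Expand innermost to outermost. Recall ⊕ takes the minimum of its arguments and ⊗ takes their sum. Working out the expression ((6 ⊕ 0) ⊗ (4 ⊕ 5)) gives 4.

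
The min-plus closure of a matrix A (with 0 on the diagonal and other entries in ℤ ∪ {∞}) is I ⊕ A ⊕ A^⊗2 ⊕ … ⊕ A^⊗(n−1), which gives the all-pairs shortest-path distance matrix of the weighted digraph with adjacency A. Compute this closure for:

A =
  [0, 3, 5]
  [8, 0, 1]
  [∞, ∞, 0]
Closure =
  [0, 3, 4]
  [8, 0, 1]
  [∞, ∞, 0]

This is the Floyd-Warshall all-pairs shortest-path computation. For each intermediate vertex k = 0, 1, …, 2, update dist[i][j] ← min(dist[i][j], dist[i][k] + dist[k][j]). The final matrix gives, for each (i, j), the minimum total weight of any directed path from i to j (possibly empty when i = j).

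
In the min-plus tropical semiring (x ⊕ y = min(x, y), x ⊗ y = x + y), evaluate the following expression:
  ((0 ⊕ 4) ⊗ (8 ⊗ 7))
((0 ⊕ 4) ⊗ (8 ⊗ 7)) = 15

Expand innermost to outermost. Recall ⊕ takes the minimum of its arguments and ⊗ takes their sum. Working out the expression ((0 ⊕ 4) ⊗ (8 ⊗ 7)) gives 15.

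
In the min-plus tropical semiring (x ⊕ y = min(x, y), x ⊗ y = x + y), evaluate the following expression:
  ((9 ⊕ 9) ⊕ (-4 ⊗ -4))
((9 ⊕ 9) ⊕ (-4 ⊗ -4)) = -8

Expand innermost to outermost. Recall ⊕ takes the minimum of its arguments and ⊗ takes their sum. Working out the expression ((9 ⊕ 9) ⊕ (-4 ⊗ -4)) gives -8.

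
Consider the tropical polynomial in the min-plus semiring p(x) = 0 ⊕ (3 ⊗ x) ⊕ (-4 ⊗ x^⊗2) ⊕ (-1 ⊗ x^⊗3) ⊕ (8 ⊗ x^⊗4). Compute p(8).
p(8) = 0

A tropical monomial a ⊗ x^⊗i evaluates to a + i · x. Evaluating each term at x = 8:
  Term 0 contributes 0 + 0 · 8 = 0
  Term 1 contributes 3 + 1 · 8 = 11
  Term 2 contributes -4 + 2 · 8 = 12
  Term 3 contributes -1 + 3 · 8 = 23
  Term 4 contributes 8 + 4 · 8 = 40
p(8) = ⊕ of these = min[0, 11, 12, 23, 40] = 0.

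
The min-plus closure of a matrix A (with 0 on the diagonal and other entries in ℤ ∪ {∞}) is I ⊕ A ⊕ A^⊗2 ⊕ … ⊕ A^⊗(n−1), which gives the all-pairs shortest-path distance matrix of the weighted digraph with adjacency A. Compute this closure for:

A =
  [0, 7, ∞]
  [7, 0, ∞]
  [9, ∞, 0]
Closure =
  [0, 7, ∞]
  [7, 0, ∞]
  [9, 16, 0]

This is the Floyd-Warshall all-pairs shortest-path computation. For each intermediate vertex k = 0, 1, …, 2, update dist[i][j] ← min(dist[i][j], dist[i][k] + dist[k][j]). The final matrix gives, for each (i, j), the minimum total weight of any directed path from i to j (possibly empty when i = j).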